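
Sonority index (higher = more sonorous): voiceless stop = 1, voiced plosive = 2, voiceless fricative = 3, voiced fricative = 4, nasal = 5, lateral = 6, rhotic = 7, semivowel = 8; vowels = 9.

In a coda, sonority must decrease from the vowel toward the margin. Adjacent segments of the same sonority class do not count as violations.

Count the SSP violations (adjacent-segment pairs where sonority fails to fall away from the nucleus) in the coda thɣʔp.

/t/ is a voiceless stop (sonority 1).
/h/ is a voiceless fricative (sonority 3).
/ɣ/ is a voiced fricative (sonority 4).
/ʔ/ is a voiceless stop (sonority 1).
/p/ is a voiceless stop (sonority 1).
/t/→/h/: 1→3 (does not fall) — violation.
/h/→/ɣ/: 3→4 (does not fall) — violation.
/ɣ/→/ʔ/: 4→1 (falls) — ok.
/ʔ/→/p/: 1→1 (plateau, allowed) — ok.

2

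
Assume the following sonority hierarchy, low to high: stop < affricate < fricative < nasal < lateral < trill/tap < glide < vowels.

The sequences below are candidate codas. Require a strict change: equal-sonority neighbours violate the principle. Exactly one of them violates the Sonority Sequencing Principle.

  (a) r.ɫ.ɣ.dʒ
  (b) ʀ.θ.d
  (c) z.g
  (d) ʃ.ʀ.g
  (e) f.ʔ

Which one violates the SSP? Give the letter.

(a) r.ɫ.ɣ.dʒ: profile 6-5-3-2 — obeys.
(b) ʀ.θ.d: profile 6-3-1 — obeys.
(c) z.g: profile 3-1 — obeys.
(d) ʃ.ʀ.g: profile 3-6-1 — violates.
(e) f.ʔ: profile 3-1 — obeys.

d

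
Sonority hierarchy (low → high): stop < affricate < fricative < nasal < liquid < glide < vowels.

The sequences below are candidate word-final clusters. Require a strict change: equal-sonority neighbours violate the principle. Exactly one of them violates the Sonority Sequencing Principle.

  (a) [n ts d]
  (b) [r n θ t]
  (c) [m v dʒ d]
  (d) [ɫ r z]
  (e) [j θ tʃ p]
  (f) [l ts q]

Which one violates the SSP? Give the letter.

(a) [n ts d]: profile 4-2-1 — obeys.
(b) [r n θ t]: profile 5-4-3-1 — obeys.
(c) [m v dʒ d]: profile 4-3-2-1 — obeys.
(d) [ɫ r z]: profile 5-5-3 — violates.
(e) [j θ tʃ p]: profile 6-3-2-1 — obeys.
(f) [l ts q]: profile 5-2-1 — obeys.

d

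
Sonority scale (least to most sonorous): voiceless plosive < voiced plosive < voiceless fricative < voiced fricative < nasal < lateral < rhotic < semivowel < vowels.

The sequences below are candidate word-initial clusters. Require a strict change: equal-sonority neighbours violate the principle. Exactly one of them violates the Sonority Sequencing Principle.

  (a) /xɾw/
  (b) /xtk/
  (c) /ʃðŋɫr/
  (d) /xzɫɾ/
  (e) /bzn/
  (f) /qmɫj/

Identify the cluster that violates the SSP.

(a) 3-7-8 → obeys
(b) 3-1-1 → violates
(c) 3-4-5-6-7 → obeys
(d) 3-4-6-7 → obeys
(e) 2-4-5 → obeys
(f) 1-5-6-8 → obeys

b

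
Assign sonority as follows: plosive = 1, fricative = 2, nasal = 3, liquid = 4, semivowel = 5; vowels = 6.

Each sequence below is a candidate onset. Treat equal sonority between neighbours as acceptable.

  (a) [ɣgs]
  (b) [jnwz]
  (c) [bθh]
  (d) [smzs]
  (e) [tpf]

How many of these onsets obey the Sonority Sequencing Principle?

2

(a) 2-1-2 → violates
(b) 5-3-5-2 → violates
(c) 1-2-2 → obeys
(d) 2-3-2-2 → violates
(e) 1-1-2 → obeys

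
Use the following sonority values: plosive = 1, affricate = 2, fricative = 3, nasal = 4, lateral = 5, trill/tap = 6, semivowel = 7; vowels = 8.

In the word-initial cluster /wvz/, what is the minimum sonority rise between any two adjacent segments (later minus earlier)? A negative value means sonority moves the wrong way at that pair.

/w/ — semivowel, sonority 7.
/v/ — fricative, sonority 3.
/z/ — fricative, sonority 3.
/w/→/v/: change -4.
/v/→/z/: change +0.
Minimum = -4.

-4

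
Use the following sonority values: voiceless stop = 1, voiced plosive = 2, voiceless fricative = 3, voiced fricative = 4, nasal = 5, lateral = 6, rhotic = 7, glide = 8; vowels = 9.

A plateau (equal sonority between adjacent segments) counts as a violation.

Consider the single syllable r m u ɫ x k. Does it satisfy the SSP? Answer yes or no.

no

Onset: /r/ is a rhotic (sonority 7), /m/ is a nasal (sonority 5); then the nucleus /u/ (sonority 9).
Onset profile 7-5-9 — does not strictly rise throughout.
Coda: /ɫ/ is a lateral (sonority 6), /x/ is a voiceless fricative (sonority 3), /k/ is a voiceless stop (sonority 1).
Coda profile 9-6-3-1 — falls from the nucleus.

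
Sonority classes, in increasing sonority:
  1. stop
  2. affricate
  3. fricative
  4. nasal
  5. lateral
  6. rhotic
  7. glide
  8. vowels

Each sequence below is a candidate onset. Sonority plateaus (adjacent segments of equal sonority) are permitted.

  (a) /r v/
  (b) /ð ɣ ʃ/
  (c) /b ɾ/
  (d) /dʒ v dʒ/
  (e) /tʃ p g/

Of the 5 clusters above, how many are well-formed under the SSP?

2

(a) /r v/: profile 6-3 — violates.
(b) /ð ɣ ʃ/: profile 3-3-3 — obeys.
(c) /b ɾ/: profile 1-6 — obeys.
(d) /dʒ v dʒ/: profile 2-3-2 — violates.
(e) /tʃ p g/: profile 2-1-1 — violates.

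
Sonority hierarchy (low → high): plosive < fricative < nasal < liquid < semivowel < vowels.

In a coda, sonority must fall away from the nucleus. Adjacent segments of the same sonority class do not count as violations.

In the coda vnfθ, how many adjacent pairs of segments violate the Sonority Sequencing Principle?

/v/ — fricative, sonority 2.
/n/ — nasal, sonority 3.
/f/ — fricative, sonority 2.
/θ/ — fricative, sonority 2.
/v/→/n/: 2→3 (does not fall) — violation.
/n/→/f/: 3→2 (falls) — ok.
/f/→/θ/: 2→2 (plateau, allowed) — ok.

1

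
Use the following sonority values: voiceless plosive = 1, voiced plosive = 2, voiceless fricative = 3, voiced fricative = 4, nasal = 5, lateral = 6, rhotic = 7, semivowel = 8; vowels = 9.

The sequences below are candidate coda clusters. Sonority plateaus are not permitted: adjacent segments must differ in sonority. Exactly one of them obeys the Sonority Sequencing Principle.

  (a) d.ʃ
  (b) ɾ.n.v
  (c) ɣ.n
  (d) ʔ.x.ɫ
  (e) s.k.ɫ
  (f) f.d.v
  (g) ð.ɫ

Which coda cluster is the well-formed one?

(a) 2-3 → violates
(b) 7-5-4 → obeys
(c) 4-5 → violates
(d) 1-3-6 → violates
(e) 3-1-6 → violates
(f) 3-2-4 → violates
(g) 4-6 → violates

b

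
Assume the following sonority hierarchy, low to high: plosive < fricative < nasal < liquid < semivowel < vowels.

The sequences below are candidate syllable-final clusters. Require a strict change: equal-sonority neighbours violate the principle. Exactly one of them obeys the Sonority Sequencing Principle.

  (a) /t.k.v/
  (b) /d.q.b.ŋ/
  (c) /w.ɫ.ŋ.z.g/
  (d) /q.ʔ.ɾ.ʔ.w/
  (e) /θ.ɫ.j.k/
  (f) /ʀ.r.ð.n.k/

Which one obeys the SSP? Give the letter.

c

(a) sonority 1-1-2: ill-formed.
(b) sonority 1-1-1-3: ill-formed.
(c) sonority 5-4-3-2-1: well-formed.
(d) sonority 1-1-4-1-5: ill-formed.
(e) sonority 2-4-5-1: ill-formed.
(f) sonority 4-4-2-3-1: ill-formed.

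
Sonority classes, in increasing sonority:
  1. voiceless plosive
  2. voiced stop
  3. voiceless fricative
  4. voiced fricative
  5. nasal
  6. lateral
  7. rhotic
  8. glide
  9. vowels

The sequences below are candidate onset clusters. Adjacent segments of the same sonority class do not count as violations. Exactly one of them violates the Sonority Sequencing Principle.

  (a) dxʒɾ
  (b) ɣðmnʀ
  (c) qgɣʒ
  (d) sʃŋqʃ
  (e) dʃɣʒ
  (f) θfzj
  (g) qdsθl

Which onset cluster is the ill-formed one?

(a) dxʒɾ: profile 2-3-4-7 — obeys.
(b) ɣðmnʀ: profile 4-4-5-5-7 — obeys.
(c) qgɣʒ: profile 1-2-4-4 — obeys.
(d) sʃŋqʃ: profile 3-3-5-1-3 — violates.
(e) dʃɣʒ: profile 2-3-4-4 — obeys.
(f) θfzj: profile 3-3-4-8 — obeys.
(g) qdsθl: profile 1-2-3-3-6 — obeys.

d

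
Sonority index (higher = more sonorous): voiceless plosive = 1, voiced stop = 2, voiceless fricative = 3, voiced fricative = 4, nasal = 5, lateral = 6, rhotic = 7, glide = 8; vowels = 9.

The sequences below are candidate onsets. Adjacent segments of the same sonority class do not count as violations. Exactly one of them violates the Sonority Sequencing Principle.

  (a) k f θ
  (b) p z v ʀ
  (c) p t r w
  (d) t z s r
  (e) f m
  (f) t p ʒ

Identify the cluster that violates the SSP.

d

(a) sonority 1-3-3: well-formed.
(b) sonority 1-4-4-7: well-formed.
(c) sonority 1-1-7-8: well-formed.
(d) sonority 1-4-3-7: ill-formed.
(e) sonority 3-5: well-formed.
(f) sonority 1-1-4: well-formed.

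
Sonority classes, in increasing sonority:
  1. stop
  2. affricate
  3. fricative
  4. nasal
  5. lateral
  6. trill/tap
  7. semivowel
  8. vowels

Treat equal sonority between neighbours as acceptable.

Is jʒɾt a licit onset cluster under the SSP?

no

/j/ — semivowel, sonority 7.
/ʒ/ — fricative, sonority 3.
/ɾ/ — trill/tap, sonority 6.
/t/ — stop, sonority 1.
The profile is 7-3-6-1. Between /j/ (7) and /ʒ/ (3) sonority does not rise, so the cluster violates the SSP.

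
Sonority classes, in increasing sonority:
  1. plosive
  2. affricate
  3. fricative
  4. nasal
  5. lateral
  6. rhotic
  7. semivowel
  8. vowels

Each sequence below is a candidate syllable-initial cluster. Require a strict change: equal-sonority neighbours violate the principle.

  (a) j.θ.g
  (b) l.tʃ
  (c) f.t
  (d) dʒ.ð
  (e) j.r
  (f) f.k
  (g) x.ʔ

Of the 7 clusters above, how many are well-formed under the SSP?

1

(a) 7-3-1 → violates
(b) 5-2 → violates
(c) 3-1 → violates
(d) 2-3 → obeys
(e) 7-6 → violates
(f) 3-1 → violates
(g) 3-1 → violates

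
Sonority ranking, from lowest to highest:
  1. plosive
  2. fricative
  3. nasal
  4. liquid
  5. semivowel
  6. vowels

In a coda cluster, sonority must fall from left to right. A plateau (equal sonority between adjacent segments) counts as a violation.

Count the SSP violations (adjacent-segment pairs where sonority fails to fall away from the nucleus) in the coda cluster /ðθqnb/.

2

/ð/ — fricative, sonority 2.
/θ/ — fricative, sonority 2.
/q/ — plosive, sonority 1.
/n/ — nasal, sonority 3.
/b/ — plosive, sonority 1.
/ð/→/θ/: 2→2 (plateau) — violation.
/θ/→/q/: 2→1 (falls) — ok.
/q/→/n/: 1→3 (does not fall) — violation.
/n/→/b/: 3→1 (falls) — ok.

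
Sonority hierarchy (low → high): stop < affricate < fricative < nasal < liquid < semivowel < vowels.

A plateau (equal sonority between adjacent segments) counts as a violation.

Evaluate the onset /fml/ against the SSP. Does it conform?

yes

/f/: fricative = 3.
/m/: nasal = 4.
/l/: liquid = 5.
The profile 3-4-5 strictly rises, so the onset satisfies the SSP.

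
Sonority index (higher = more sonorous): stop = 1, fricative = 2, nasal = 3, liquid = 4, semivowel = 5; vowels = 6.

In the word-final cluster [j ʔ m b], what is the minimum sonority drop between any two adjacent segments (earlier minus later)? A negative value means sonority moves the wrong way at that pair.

/j/: semivowel = 5.
/ʔ/: stop = 1.
/m/: nasal = 3.
/b/: stop = 1.
/j/→/ʔ/: change +4.
/ʔ/→/m/: change -2.
/m/→/b/: change +2.
Minimum = -2.

-2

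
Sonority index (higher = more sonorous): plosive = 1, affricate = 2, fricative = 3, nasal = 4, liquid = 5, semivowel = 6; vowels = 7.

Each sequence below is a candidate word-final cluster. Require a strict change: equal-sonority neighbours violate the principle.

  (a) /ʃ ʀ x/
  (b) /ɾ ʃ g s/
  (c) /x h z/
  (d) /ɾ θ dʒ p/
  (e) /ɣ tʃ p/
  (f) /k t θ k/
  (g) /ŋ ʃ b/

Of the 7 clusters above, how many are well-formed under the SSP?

(a) sonority 3-5-3: ill-formed.
(b) sonority 5-3-1-3: ill-formed.
(c) sonority 3-3-3: ill-formed.
(d) sonority 5-3-2-1: well-formed.
(e) sonority 3-2-1: well-formed.
(f) sonority 1-1-3-1: ill-formed.
(g) sonority 4-3-1: well-formed.

3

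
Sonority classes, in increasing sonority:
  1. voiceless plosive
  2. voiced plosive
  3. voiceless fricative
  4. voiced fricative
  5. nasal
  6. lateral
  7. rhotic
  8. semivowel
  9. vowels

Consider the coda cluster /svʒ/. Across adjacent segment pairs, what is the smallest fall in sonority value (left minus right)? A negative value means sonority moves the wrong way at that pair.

/s/ — voiceless fricative, sonority 3.
/v/ — voiced fricative, sonority 4.
/ʒ/ — voiced fricative, sonority 4.
/s/→/v/: change -1.
/v/→/ʒ/: change +0.
Minimum = -1.

-1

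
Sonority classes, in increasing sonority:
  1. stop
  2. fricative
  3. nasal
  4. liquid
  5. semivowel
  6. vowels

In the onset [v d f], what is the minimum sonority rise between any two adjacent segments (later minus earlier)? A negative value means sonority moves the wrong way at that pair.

-1

/v/: fricative = 2.
/d/: stop = 1.
/f/: fricative = 2.
/v/→/d/: change -1.
/d/→/f/: change +1.
Minimum = -1.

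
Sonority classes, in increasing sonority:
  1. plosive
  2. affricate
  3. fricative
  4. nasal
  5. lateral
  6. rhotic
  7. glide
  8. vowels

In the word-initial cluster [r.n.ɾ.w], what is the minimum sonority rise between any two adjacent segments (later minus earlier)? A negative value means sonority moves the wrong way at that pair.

/r/: rhotic = 6.
/n/: nasal = 4.
/ɾ/: rhotic = 6.
/w/: glide = 7.
/r/→/n/: change -2.
/n/→/ɾ/: change +2.
/ɾ/→/w/: change +1.
Minimum = -2.

-2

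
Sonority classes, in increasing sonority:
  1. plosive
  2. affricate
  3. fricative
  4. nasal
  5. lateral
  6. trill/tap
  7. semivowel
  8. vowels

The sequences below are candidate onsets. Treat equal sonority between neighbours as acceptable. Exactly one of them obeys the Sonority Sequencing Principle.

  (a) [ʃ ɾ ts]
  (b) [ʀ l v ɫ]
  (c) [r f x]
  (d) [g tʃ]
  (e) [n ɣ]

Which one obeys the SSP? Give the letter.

(a) sonority 3-6-2: ill-formed.
(b) sonority 6-5-3-5: ill-formed.
(c) sonority 6-3-3: ill-formed.
(d) sonority 1-2: well-formed.
(e) sonority 4-3: ill-formed.

d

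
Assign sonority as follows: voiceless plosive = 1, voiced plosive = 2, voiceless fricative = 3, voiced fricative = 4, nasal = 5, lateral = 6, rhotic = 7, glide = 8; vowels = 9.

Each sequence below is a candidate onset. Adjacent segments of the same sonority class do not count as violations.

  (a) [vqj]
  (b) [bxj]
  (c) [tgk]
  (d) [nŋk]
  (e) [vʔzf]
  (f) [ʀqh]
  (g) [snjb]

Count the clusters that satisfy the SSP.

(a) 4-1-8 → violates
(b) 2-3-8 → obeys
(c) 1-2-1 → violates
(d) 5-5-1 → violates
(e) 4-1-4-3 → violates
(f) 7-1-3 → violates
(g) 3-5-8-2 → violates

1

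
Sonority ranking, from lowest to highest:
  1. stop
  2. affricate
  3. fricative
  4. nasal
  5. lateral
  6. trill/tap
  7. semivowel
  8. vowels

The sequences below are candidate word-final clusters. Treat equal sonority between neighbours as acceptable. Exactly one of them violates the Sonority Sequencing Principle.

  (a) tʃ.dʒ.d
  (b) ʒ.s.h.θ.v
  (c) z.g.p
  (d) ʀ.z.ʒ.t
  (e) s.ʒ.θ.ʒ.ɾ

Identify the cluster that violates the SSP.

(a) sonority 2-2-1: well-formed.
(b) sonority 3-3-3-3-3: well-formed.
(c) sonority 3-1-1: well-formed.
(d) sonority 6-3-3-1: well-formed.
(e) sonority 3-3-3-3-6: ill-formed.

e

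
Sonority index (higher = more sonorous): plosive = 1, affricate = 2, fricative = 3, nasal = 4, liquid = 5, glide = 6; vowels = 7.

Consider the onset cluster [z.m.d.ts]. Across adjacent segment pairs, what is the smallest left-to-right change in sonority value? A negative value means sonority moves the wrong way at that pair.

/z/ — fricative, sonority 3.
/m/ — nasal, sonority 4.
/d/ — plosive, sonority 1.
/ts/ — affricate, sonority 2.
/z/→/m/: change +1.
/m/→/d/: change -3.
/d/→/ts/: change +1.
Minimum = -3.

-3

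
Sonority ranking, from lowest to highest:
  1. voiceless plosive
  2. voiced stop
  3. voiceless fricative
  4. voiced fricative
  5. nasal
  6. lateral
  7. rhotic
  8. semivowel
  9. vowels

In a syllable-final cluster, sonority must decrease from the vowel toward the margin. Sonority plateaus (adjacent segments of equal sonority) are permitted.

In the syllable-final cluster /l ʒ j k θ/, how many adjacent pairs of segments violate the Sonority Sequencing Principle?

2

/l/ — lateral, sonority 6.
/ʒ/ — voiced fricative, sonority 4.
/j/ — semivowel, sonority 8.
/k/ — voiceless plosive, sonority 1.
/θ/ — voiceless fricative, sonority 3.
/l/→/ʒ/: 6→4 (falls) — ok.
/ʒ/→/j/: 4→8 (does not fall) — violation.
/j/→/k/: 8→1 (falls) — ok.
/k/→/θ/: 1→3 (does not fall) — violation.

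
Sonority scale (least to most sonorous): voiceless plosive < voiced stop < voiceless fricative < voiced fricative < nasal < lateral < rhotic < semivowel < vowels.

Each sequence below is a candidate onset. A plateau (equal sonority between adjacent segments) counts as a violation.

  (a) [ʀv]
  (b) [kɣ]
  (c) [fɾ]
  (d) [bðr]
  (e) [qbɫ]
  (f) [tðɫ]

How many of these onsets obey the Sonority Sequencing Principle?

(a) sonority 7-4: ill-formed.
(b) sonority 1-4: well-formed.
(c) sonority 3-7: well-formed.
(d) sonority 2-4-7: well-formed.
(e) sonority 1-2-6: well-formed.
(f) sonority 1-4-6: well-formed.

5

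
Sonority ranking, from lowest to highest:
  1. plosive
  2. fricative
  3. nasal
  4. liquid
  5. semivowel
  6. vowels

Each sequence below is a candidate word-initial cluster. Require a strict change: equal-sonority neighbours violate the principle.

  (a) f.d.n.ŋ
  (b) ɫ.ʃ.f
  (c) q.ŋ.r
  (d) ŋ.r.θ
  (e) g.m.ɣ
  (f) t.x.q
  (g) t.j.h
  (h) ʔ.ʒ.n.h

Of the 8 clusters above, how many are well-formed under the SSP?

(a) f.d.n.ŋ: profile 2-1-3-3 — violates.
(b) ɫ.ʃ.f: profile 4-2-2 — violates.
(c) q.ŋ.r: profile 1-3-4 — obeys.
(d) ŋ.r.θ: profile 3-4-2 — violates.
(e) g.m.ɣ: profile 1-3-2 — violates.
(f) t.x.q: profile 1-2-1 — violates.
(g) t.j.h: profile 1-5-2 — violates.
(h) ʔ.ʒ.n.h: profile 1-2-3-2 — violates.

1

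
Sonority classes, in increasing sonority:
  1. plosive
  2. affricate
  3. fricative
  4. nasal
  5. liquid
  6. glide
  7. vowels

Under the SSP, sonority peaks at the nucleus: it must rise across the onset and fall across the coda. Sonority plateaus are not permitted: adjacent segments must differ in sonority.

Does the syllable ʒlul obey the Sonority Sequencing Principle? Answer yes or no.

Onset: /ʒ/ is a fricative (sonority 3), /l/ is a liquid (sonority 5); then the nucleus /u/ (sonority 7).
Onset profile 3-5-7 — rises to the nucleus.
Coda: /l/ is a liquid (sonority 5).
Coda profile 7-5 — falls from the nucleus.

yes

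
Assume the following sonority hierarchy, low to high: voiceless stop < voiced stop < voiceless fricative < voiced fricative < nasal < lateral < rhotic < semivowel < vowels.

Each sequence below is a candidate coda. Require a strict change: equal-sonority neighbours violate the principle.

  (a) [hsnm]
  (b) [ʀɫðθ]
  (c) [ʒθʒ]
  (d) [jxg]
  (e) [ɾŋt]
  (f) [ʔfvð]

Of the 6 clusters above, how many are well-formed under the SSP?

3

(a) [hsnm]: profile 3-3-5-5 — violates.
(b) [ʀɫðθ]: profile 7-6-4-3 — obeys.
(c) [ʒθʒ]: profile 4-3-4 — violates.
(d) [jxg]: profile 8-3-2 — obeys.
(e) [ɾŋt]: profile 7-5-1 — obeys.
(f) [ʔfvð]: profile 1-3-4-4 — violates.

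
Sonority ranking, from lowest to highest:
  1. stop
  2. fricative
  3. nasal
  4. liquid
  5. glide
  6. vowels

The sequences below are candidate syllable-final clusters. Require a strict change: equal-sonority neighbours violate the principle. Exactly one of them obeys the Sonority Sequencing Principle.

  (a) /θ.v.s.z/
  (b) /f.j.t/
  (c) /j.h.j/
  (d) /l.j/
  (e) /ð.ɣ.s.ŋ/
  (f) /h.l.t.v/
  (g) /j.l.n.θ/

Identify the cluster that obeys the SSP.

g

(a) 2-2-2-2 → violates
(b) 2-5-1 → violates
(c) 5-2-5 → violates
(d) 4-5 → violates
(e) 2-2-2-3 → violates
(f) 2-4-1-2 → violates
(g) 5-4-3-2 → obeys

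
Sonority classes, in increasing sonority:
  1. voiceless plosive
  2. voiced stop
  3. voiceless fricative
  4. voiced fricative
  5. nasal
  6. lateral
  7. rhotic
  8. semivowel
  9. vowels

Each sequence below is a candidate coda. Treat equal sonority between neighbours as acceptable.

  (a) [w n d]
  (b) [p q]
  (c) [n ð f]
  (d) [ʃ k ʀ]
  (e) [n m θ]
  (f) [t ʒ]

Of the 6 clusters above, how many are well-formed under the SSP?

(a) sonority 8-5-2: well-formed.
(b) sonority 1-1: well-formed.
(c) sonority 5-4-3: well-formed.
(d) sonority 3-1-7: ill-formed.
(e) sonority 5-5-3: well-formed.
(f) sonority 1-4: ill-formed.

4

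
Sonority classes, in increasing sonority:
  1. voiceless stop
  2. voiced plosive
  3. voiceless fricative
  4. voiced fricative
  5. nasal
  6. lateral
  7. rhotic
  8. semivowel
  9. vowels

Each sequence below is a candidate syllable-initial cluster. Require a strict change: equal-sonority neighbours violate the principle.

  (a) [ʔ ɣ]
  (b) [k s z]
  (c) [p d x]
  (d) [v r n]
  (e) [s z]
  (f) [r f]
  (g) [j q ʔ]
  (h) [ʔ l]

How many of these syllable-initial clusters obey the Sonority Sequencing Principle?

5

(a) 1-4 → obeys
(b) 1-3-4 → obeys
(c) 1-2-3 → obeys
(d) 4-7-5 → violates
(e) 3-4 → obeys
(f) 7-3 → violates
(g) 8-1-1 → violates
(h) 1-6 → obeys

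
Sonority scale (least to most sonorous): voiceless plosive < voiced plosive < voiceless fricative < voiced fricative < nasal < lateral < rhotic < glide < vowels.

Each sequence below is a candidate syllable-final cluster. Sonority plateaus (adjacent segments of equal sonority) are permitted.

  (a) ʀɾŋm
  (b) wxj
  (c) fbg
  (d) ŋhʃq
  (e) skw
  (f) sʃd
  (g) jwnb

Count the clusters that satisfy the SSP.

(a) sonority 7-7-5-5: well-formed.
(b) sonority 8-3-8: ill-formed.
(c) sonority 3-2-2: well-formed.
(d) sonority 5-3-3-1: well-formed.
(e) sonority 3-1-8: ill-formed.
(f) sonority 3-3-2: well-formed.
(g) sonority 8-8-5-2: well-formed.

5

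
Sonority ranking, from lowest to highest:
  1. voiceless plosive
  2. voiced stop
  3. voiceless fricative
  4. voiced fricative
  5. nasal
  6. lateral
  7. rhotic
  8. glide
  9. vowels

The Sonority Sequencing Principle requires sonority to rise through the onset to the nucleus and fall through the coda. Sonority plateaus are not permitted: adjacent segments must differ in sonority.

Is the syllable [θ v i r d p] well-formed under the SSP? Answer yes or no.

yes

Onset: /θ/ is a voiceless fricative (sonority 3), /v/ is a voiced fricative (sonority 4); then the nucleus /i/ (sonority 9).
Onset profile 3-4-9 — rises to the nucleus.
Coda: /r/ is a rhotic (sonority 7), /d/ is a voiced stop (sonority 2), /p/ is a voiceless plosive (sonority 1).
Coda profile 9-7-2-1 — falls from the nucleus.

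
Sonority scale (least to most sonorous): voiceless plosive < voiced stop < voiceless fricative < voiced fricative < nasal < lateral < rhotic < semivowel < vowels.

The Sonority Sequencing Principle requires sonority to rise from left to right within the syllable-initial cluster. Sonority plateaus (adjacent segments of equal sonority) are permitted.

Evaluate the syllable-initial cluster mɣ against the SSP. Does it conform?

/m/ — nasal, sonority 5.
/ɣ/ — voiced fricative, sonority 4.
The profile is 5-4. Between /m/ (5) and /ɣ/ (4) sonority does not rise, so the cluster violates the SSP.

no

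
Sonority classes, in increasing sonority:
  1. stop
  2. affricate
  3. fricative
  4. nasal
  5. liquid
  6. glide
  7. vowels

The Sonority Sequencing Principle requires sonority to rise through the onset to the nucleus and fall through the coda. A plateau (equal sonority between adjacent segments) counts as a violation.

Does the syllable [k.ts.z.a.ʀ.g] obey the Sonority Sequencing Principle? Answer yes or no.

Onset: /k/ is a stop (sonority 1), /ts/ is an affricate (sonority 2), /z/ is a fricative (sonority 3); then the nucleus /a/ (sonority 7).
Onset profile 1-2-3-7 — rises to the nucleus.
Coda: /ʀ/ is a liquid (sonority 5), /g/ is a stop (sonority 1).
Coda profile 7-5-1 — falls from the nucleus.

yes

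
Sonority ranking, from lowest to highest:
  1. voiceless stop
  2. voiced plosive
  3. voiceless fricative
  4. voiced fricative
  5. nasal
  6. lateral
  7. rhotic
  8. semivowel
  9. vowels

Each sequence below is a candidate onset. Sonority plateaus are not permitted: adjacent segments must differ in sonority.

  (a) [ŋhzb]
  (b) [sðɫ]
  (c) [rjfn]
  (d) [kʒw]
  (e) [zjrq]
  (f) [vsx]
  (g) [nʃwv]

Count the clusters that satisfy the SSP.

(a) [ŋhzb]: profile 5-3-4-2 — violates.
(b) [sðɫ]: profile 3-4-6 — obeys.
(c) [rjfn]: profile 7-8-3-5 — violates.
(d) [kʒw]: profile 1-4-8 — obeys.
(e) [zjrq]: profile 4-8-7-1 — violates.
(f) [vsx]: profile 4-3-3 — violates.
(g) [nʃwv]: profile 5-3-8-4 — violates.

2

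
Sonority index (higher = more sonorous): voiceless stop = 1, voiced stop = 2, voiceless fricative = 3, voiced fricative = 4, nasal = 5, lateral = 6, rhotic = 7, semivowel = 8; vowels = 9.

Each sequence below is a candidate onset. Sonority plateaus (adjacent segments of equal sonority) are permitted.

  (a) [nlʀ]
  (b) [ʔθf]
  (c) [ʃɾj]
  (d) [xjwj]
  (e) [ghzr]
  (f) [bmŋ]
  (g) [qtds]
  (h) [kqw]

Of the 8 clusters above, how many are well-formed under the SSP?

(a) [nlʀ]: profile 5-6-7 — obeys.
(b) [ʔθf]: profile 1-3-3 — obeys.
(c) [ʃɾj]: profile 3-7-8 — obeys.
(d) [xjwj]: profile 3-8-8-8 — obeys.
(e) [ghzr]: profile 2-3-4-7 — obeys.
(f) [bmŋ]: profile 2-5-5 — obeys.
(g) [qtds]: profile 1-1-2-3 — obeys.
(h) [kqw]: profile 1-1-8 — obeys.

8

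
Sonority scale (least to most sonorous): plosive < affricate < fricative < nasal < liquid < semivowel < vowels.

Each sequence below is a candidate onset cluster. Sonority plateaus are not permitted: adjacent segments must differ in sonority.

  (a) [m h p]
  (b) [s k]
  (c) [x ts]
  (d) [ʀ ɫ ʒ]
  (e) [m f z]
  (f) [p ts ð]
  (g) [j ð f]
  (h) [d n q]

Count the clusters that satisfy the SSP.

(a) [m h p]: profile 4-3-1 — violates.
(b) [s k]: profile 3-1 — violates.
(c) [x ts]: profile 3-2 — violates.
(d) [ʀ ɫ ʒ]: profile 5-5-3 — violates.
(e) [m f z]: profile 4-3-3 — violates.
(f) [p ts ð]: profile 1-2-3 — obeys.
(g) [j ð f]: profile 6-3-3 — violates.
(h) [d n q]: profile 1-4-1 — violates.

1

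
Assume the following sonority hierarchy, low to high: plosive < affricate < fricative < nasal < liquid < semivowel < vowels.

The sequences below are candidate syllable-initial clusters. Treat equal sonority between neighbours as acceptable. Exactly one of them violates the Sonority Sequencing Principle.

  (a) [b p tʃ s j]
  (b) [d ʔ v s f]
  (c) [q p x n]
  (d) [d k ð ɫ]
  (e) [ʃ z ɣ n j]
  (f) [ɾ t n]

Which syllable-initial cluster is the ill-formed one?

f

(a) sonority 1-1-2-3-6: well-formed.
(b) sonority 1-1-3-3-3: well-formed.
(c) sonority 1-1-3-4: well-formed.
(d) sonority 1-1-3-5: well-formed.
(e) sonority 3-3-3-4-6: well-formed.
(f) sonority 5-1-4: ill-formed.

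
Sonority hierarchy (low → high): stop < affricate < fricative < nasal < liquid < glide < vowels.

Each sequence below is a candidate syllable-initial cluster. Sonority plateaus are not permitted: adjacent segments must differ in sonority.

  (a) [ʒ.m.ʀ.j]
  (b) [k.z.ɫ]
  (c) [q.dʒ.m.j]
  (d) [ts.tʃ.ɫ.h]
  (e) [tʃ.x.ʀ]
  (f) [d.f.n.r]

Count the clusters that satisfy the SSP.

5

(a) 3-4-5-6 → obeys
(b) 1-3-5 → obeys
(c) 1-2-4-6 → obeys
(d) 2-2-5-3 → violates
(e) 2-3-5 → obeys
(f) 1-3-4-5 → obeys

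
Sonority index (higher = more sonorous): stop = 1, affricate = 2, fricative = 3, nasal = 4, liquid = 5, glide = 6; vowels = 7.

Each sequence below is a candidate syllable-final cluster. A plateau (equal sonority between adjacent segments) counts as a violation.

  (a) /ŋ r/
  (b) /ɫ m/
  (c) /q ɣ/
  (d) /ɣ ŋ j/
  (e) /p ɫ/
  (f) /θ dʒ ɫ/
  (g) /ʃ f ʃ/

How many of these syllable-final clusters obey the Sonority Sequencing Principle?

(a) 4-5 → violates
(b) 5-4 → obeys
(c) 1-3 → violates
(d) 3-4-6 → violates
(e) 1-5 → violates
(f) 3-2-5 → violates
(g) 3-3-3 → violates

1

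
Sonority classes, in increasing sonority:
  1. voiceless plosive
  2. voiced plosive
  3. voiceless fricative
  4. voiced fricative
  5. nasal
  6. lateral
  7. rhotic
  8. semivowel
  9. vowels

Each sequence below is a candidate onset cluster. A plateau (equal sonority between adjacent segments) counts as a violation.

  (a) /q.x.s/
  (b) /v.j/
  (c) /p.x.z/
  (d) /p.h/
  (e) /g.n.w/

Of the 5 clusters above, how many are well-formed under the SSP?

4

(a) /q.x.s/: profile 1-3-3 — violates.
(b) /v.j/: profile 4-8 — obeys.
(c) /p.x.z/: profile 1-3-4 — obeys.
(d) /p.h/: profile 1-3 — obeys.
(e) /g.n.w/: profile 2-5-8 — obeys.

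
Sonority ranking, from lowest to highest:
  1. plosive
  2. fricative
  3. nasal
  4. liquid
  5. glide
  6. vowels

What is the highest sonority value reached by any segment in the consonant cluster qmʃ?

/q/ — plosive, sonority 1.
/m/ — nasal, sonority 3.
/ʃ/ — fricative, sonority 2.
The maximum is 3.

3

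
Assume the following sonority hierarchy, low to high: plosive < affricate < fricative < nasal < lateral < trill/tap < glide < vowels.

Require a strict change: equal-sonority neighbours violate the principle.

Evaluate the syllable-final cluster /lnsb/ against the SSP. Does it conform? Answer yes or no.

yes

/l/ is a lateral (sonority 5).
/n/ is a nasal (sonority 4).
/s/ is a fricative (sonority 3).
/b/ is a plosive (sonority 1).
The profile 5-4-3-1 strictly falls, so the syllable-final cluster satisfies the SSP.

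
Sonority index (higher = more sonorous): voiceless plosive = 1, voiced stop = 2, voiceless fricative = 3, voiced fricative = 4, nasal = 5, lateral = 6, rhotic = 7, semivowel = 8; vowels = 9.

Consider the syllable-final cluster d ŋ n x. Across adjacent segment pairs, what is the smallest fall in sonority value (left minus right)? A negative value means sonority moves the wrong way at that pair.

-3

/d/ is a voiced stop (sonority 2).
/ŋ/ is a nasal (sonority 5).
/n/ is a nasal (sonority 5).
/x/ is a voiceless fricative (sonority 3).
/d/→/ŋ/: change -3.
/ŋ/→/n/: change +0.
/n/→/x/: change +2.
Minimum = -3.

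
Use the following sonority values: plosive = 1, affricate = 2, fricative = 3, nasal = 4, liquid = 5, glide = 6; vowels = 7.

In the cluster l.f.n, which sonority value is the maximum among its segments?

5

/l/: liquid = 5.
/f/: fricative = 3.
/n/: nasal = 4.
The maximum is 5.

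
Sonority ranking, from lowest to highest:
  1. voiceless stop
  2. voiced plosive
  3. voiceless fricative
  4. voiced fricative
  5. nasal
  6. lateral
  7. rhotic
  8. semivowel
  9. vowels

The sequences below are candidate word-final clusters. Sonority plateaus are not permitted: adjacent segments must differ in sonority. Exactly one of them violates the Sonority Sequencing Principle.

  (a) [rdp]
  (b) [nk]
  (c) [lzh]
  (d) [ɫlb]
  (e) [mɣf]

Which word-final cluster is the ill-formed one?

(a) sonority 7-2-1: well-formed.
(b) sonority 5-1: well-formed.
(c) sonority 6-4-3: well-formed.
(d) sonority 6-6-2: ill-formed.
(e) sonority 5-4-3: well-formed.

d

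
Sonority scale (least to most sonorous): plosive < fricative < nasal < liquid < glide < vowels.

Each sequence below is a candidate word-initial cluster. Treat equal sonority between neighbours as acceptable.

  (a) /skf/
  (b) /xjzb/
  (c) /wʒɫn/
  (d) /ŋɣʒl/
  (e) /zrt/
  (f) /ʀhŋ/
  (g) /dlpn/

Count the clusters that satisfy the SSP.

0

(a) 2-1-2 → violates
(b) 2-5-2-1 → violates
(c) 5-2-4-3 → violates
(d) 3-2-2-4 → violates
(e) 2-4-1 → violates
(f) 4-2-3 → violates
(g) 1-4-1-3 → violates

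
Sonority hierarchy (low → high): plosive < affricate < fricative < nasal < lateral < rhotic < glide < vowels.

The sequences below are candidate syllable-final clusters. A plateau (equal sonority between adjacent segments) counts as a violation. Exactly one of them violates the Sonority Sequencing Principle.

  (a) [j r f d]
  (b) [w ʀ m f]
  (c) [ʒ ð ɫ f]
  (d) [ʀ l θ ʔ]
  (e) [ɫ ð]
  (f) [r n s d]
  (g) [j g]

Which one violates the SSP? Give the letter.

(a) sonority 7-6-3-1: well-formed.
(b) sonority 7-6-4-3: well-formed.
(c) sonority 3-3-5-3: ill-formed.
(d) sonority 6-5-3-1: well-formed.
(e) sonority 5-3: well-formed.
(f) sonority 6-4-3-1: well-formed.
(g) sonority 7-1: well-formed.

c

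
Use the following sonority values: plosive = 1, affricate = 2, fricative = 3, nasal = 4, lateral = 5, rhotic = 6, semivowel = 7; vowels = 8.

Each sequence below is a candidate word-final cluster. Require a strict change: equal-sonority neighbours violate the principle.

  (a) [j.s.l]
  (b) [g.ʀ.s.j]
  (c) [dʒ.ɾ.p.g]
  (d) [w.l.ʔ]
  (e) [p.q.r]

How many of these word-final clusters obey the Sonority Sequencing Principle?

1

(a) sonority 7-3-5: ill-formed.
(b) sonority 1-6-3-7: ill-formed.
(c) sonority 2-6-1-1: ill-formed.
(d) sonority 7-5-1: well-formed.
(e) sonority 1-1-6: ill-formed.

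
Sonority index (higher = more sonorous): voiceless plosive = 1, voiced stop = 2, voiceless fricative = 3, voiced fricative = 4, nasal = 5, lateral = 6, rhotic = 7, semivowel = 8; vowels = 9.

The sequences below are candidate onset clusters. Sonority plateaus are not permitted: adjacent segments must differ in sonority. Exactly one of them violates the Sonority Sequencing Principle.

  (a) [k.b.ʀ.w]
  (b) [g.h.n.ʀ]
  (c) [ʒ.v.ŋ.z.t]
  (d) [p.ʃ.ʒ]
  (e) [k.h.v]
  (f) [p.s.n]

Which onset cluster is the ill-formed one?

c

(a) 1-2-7-8 → obeys
(b) 2-3-5-7 → obeys
(c) 4-4-5-4-1 → violates
(d) 1-3-4 → obeys
(e) 1-3-4 → obeys
(f) 1-3-5 → obeys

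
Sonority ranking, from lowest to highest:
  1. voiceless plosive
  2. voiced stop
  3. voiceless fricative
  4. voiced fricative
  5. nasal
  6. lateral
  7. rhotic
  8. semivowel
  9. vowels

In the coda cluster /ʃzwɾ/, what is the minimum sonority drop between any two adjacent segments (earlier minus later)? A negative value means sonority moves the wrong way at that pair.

-4

/ʃ/: voiceless fricative = 3.
/z/: voiced fricative = 4.
/w/: semivowel = 8.
/ɾ/: rhotic = 7.
/ʃ/→/z/: change -1.
/z/→/w/: change -4.
/w/→/ɾ/: change +1.
Minimum = -4.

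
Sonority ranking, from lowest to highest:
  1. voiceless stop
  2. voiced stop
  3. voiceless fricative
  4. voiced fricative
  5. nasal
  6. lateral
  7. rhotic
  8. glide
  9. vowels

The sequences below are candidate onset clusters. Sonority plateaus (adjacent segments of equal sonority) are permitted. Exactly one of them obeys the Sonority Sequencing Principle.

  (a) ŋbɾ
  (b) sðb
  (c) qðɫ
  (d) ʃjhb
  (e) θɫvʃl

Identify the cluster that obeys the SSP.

(a) ŋbɾ: profile 5-2-7 — violates.
(b) sðb: profile 3-4-2 — violates.
(c) qðɫ: profile 1-4-6 — obeys.
(d) ʃjhb: profile 3-8-3-2 — violates.
(e) θɫvʃl: profile 3-6-4-3-6 — violates.

c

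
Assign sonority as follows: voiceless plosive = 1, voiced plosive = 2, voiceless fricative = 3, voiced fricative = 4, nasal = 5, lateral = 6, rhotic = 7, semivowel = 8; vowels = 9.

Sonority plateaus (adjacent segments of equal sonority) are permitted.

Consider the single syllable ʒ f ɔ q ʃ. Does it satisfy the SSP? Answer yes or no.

Onset: /ʒ/ is a voiced fricative (sonority 4), /f/ is a voiceless fricative (sonority 3); then the nucleus /ɔ/ (sonority 9).
Onset profile 4-3-9 — does not rise throughout.
Coda: /q/ is a voiceless plosive (sonority 1), /ʃ/ is a voiceless fricative (sonority 3).
Coda profile 9-1-3 — does not fall throughout.

no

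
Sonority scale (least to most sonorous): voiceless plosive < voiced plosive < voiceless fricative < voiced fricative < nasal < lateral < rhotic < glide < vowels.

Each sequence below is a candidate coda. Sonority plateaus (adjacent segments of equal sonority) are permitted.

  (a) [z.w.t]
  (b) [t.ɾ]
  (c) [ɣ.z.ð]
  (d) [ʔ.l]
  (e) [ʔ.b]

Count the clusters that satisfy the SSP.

(a) [z.w.t]: profile 4-8-1 — violates.
(b) [t.ɾ]: profile 1-7 — violates.
(c) [ɣ.z.ð]: profile 4-4-4 — obeys.
(d) [ʔ.l]: profile 1-6 — violates.
(e) [ʔ.b]: profile 1-2 — violates.

1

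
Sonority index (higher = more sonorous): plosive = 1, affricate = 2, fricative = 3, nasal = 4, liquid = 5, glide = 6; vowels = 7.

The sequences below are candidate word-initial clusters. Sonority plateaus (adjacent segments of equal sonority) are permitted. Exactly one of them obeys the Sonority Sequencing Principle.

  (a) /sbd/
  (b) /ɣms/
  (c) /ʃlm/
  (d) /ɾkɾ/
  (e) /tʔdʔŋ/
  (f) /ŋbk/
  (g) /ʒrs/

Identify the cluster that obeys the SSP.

(a) /sbd/: profile 3-1-1 — violates.
(b) /ɣms/: profile 3-4-3 — violates.
(c) /ʃlm/: profile 3-5-4 — violates.
(d) /ɾkɾ/: profile 5-1-5 — violates.
(e) /tʔdʔŋ/: profile 1-1-1-1-4 — obeys.
(f) /ŋbk/: profile 4-1-1 — violates.
(g) /ʒrs/: profile 3-5-3 — violates.

e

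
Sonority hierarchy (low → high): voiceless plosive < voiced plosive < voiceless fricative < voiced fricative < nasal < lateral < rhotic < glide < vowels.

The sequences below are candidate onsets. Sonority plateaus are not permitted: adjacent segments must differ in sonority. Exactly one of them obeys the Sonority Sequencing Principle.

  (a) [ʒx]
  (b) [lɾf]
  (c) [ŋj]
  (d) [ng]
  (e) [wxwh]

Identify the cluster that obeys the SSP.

c

(a) 4-3 → violates
(b) 6-7-3 → violates
(c) 5-8 → obeys
(d) 5-2 → violates
(e) 8-3-8-3 → violates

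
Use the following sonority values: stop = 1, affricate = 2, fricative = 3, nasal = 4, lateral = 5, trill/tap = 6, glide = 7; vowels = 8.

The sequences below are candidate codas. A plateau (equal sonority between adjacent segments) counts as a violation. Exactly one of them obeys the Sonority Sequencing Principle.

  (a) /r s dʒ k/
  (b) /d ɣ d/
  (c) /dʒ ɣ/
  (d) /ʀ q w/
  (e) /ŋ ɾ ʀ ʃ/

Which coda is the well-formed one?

a

(a) /r s dʒ k/: profile 6-3-2-1 — obeys.
(b) /d ɣ d/: profile 1-3-1 — violates.
(c) /dʒ ɣ/: profile 2-3 — violates.
(d) /ʀ q w/: profile 6-1-7 — violates.
(e) /ŋ ɾ ʀ ʃ/: profile 4-6-6-3 — violates.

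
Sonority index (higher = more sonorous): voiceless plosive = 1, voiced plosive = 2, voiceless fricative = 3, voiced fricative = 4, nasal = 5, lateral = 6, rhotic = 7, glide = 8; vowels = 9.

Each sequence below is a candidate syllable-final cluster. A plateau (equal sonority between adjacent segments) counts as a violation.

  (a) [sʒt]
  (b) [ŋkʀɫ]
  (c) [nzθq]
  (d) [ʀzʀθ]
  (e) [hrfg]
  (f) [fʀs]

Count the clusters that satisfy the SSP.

1

(a) 3-4-1 → violates
(b) 5-1-7-6 → violates
(c) 5-4-3-1 → obeys
(d) 7-4-7-3 → violates
(e) 3-7-3-2 → violates
(f) 3-7-3 → violates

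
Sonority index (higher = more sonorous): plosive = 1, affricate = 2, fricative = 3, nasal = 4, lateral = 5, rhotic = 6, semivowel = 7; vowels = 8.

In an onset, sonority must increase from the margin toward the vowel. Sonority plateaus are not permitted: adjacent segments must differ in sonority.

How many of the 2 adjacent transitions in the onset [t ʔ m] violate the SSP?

1

/t/ — plosive, sonority 1.
/ʔ/ — plosive, sonority 1.
/m/ — nasal, sonority 4.
/t/→/ʔ/: 1→1 (plateau) — violation.
/ʔ/→/m/: 1→4 (rises) — ok.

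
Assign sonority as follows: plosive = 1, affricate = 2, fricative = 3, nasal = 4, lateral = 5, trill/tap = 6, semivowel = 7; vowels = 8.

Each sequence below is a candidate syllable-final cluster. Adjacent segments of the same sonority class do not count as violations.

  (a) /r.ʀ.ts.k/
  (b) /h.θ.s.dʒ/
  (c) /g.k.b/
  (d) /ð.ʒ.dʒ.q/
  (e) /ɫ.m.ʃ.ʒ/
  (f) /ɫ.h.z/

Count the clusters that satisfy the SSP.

6

(a) 6-6-2-1 → obeys
(b) 3-3-3-2 → obeys
(c) 1-1-1 → obeys
(d) 3-3-2-1 → obeys
(e) 5-4-3-3 → obeys
(f) 5-3-3 → obeys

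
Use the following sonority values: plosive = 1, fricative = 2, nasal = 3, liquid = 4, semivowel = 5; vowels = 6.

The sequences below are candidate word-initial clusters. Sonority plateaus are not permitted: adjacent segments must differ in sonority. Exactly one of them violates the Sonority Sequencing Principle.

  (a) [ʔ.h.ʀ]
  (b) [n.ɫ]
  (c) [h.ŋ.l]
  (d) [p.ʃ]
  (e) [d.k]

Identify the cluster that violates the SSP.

e

(a) 1-2-4 → obeys
(b) 3-4 → obeys
(c) 2-3-4 → obeys
(d) 1-2 → obeys
(e) 1-1 → violates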